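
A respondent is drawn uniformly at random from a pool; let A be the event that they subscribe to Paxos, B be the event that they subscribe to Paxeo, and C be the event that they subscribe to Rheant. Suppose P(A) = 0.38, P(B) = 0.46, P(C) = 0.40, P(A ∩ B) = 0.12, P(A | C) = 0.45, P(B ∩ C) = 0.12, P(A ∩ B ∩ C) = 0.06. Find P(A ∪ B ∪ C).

0.88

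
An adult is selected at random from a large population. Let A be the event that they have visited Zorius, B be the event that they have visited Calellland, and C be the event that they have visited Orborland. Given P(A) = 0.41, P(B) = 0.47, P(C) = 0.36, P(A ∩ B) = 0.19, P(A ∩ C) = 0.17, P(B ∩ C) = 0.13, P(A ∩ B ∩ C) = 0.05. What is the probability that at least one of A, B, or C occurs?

0.80

P(A ∪ B ∪ C) = 0.41 + 0.47 + 0.36 − 0.19 − 0.17 − 0.13 + 0.05 = 0.80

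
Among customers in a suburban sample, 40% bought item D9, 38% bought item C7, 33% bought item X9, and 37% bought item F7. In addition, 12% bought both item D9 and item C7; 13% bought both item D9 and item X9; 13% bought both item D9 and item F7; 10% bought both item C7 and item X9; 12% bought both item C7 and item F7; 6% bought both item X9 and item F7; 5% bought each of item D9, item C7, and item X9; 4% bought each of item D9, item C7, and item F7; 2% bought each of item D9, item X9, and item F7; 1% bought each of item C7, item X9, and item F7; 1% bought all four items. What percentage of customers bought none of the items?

7%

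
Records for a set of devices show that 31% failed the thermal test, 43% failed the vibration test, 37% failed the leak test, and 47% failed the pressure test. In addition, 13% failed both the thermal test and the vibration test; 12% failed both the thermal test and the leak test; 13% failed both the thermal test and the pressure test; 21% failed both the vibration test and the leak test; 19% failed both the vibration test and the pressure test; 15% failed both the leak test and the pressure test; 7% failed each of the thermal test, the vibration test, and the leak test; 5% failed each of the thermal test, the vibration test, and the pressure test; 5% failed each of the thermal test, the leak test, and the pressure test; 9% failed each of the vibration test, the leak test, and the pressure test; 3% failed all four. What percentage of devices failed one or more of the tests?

88%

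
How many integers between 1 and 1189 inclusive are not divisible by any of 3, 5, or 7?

544

Apply inclusion-exclusion:
⌊1189/3⌋ + ⌊1189/5⌋ + ⌊1189/7⌋ − ⌊1189/15⌋ − ⌊1189/21⌋ − ⌊1189/35⌋ + ⌊1189/105⌋ = 396 + 237 + 169 − 79 − 56 − 33 + 11 = 645
1189 − 645 = 544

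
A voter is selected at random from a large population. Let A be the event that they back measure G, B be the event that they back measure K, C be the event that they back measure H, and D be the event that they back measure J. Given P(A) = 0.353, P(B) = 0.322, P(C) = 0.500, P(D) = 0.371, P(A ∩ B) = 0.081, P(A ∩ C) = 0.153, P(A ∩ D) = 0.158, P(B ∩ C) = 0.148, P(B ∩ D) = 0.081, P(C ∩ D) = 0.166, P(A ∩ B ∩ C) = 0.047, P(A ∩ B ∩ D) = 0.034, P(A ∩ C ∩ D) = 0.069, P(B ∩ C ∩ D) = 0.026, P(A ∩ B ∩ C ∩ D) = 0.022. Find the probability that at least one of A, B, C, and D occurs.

0.913

P(A ∪ B ∪ C ∪ D) = 0.353 + 0.322 + 0.500 + 0.371 − 0.081 − 0.153 − 0.158 − 0.148 − 0.081 − 0.166 + 0.047 + 0.034 + 0.069 + 0.026 − 0.022 = 0.913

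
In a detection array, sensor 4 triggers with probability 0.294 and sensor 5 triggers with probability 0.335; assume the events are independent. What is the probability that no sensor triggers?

P(none) = (1 − 0.294) × (1 − 0.335) = 0.706 × 0.665 = 0.46949

0.46949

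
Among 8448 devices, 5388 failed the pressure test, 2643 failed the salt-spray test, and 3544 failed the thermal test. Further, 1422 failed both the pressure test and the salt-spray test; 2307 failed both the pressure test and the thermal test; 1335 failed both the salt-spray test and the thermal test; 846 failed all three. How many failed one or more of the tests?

N(≥1) = 5388 + 2643 + 3544 − 1422 − 2307 − 1335 + 846 = 7357

7357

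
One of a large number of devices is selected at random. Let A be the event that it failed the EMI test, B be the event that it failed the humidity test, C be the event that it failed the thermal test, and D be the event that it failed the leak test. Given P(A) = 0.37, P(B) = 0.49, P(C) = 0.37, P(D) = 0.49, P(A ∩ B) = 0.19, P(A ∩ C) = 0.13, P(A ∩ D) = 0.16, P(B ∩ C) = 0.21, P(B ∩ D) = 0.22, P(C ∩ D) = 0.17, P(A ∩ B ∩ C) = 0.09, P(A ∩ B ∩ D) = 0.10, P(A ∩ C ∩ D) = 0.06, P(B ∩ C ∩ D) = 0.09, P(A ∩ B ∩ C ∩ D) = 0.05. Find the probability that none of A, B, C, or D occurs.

0.07

Inclusion–exclusion gives
P(A ∪ B ∪ C ∪ D) = 0.37 + 0.49 + 0.37 + 0.49 − 0.19 − 0.13 − 0.16 − 0.21 − 0.22 − 0.17 + 0.09 + 0.10 + 0.06 + 0.09 − 0.05 = 0.93
P(none) = 1 − 0.93 = 0.07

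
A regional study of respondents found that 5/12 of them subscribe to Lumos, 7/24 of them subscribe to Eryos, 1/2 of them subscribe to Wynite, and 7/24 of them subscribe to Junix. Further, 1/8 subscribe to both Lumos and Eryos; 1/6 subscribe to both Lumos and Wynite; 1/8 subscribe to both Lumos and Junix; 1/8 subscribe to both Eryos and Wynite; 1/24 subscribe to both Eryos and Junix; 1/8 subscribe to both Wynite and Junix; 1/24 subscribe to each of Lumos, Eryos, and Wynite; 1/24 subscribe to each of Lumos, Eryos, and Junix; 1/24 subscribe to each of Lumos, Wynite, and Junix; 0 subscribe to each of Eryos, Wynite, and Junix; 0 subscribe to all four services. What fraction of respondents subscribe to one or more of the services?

11/12

P(≥1) = 5/12 + 7/24 + 1/2 + 7/24 − 1/8 − 1/6 − 1/8 − 1/8 − 1/24 − 1/8 + 1/24 + 1/24 + 1/24 + 0 − 0 = 11/12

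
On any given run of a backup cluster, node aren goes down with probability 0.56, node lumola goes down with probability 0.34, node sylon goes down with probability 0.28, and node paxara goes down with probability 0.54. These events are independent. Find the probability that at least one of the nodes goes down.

P(none) = (1 − 0.56) × (1 − 0.34) × (1 − 0.28) × (1 − 0.54) = 0.44 × 0.66 × 0.72 × 0.46 = 0.09618048
P(at least one) = 1 − 0.09618048 = 0.90381952

0.90381952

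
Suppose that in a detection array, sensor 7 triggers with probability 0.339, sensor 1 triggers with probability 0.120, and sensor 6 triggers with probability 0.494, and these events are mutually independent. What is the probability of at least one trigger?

0.70566992

P(none) = (1 − 0.339) × (1 − 0.120) × (1 − 0.494) = 0.661 × 0.880 × 0.506 = 0.29433008
P(at least one) = 1 − 0.29433008 = 0.70566992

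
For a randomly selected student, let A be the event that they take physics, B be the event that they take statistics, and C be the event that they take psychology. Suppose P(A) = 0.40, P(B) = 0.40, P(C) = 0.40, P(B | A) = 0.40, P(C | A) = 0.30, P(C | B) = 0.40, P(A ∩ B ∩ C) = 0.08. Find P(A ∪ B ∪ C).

P(A ∩ B) = P(A)·P(B|A) = 0.40 × 0.40 = 0.16
P(A ∩ C) = P(A)·P(C|A) = 0.40 × 0.30 = 0.12
P(B ∩ C) = P(B)·P(C|B) = 0.40 × 0.40 = 0.16
Using inclusion–exclusion:
P(A ∪ B ∪ C) = 0.40 + 0.40 + 0.40 − 0.16 − 0.12 − 0.16 + 0.08 = 0.84

0.84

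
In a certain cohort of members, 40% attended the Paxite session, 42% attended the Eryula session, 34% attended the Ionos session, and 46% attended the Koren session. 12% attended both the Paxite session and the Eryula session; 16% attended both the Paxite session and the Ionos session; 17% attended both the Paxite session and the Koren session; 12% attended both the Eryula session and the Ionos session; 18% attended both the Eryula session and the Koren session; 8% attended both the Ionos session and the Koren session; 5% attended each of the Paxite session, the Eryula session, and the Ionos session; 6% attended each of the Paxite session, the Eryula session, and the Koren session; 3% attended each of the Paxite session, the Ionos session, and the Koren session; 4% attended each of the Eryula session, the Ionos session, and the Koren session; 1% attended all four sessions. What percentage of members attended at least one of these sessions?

96%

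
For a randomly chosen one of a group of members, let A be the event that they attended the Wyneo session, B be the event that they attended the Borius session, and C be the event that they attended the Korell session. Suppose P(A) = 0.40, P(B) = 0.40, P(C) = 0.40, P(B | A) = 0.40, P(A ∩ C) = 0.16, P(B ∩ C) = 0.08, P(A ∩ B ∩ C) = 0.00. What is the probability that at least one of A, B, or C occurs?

0.80

P(A ∩ B) = P(A)·P(B|A) = 0.40 × 0.40 = 0.16
P(A ∪ B ∪ C) = 0.40 + 0.40 + 0.40 − 0.16 − 0.16 − 0.08 + 0.00 = 0.80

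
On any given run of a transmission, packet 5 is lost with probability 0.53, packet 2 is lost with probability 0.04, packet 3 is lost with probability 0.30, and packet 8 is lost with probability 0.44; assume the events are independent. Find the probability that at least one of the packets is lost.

0.8231296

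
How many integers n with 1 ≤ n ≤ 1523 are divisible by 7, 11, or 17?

⌊1523/7⌋ + ⌊1523/11⌋ + ⌊1523/17⌋ − ⌊1523/77⌋ − ⌊1523/119⌋ − ⌊1523/187⌋ + ⌊1523/1309⌋ = 217 + 138 + 89 − 19 − 12 − 8 + 1 = 406

406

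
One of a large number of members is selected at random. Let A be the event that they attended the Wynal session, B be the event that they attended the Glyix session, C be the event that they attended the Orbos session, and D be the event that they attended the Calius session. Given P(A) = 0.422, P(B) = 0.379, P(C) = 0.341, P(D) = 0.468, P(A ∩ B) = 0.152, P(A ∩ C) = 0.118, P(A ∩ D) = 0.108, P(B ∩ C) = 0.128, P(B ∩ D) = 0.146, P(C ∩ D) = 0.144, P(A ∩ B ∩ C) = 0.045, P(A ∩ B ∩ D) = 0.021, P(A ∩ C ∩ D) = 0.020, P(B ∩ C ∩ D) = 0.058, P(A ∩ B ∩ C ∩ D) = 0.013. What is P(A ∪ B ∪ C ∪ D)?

P(A ∪ B ∪ C ∪ D) = 0.422 + 0.379 + 0.341 + 0.468 − 0.152 − 0.118 − 0.108 − 0.128 − 0.146 − 0.144 + 0.045 + 0.021 + 0.020 + 0.058 − 0.013 = 0.945

0.945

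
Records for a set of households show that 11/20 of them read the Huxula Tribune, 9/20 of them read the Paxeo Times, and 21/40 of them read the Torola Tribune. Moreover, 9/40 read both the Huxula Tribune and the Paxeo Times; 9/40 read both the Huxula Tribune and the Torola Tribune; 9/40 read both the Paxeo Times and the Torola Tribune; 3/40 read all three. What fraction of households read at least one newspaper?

By inclusion–exclusion:
P(at least one) = 11/20 + 9/20 + 21/40 − 9/40 − 9/40 − 9/40 + 3/40 = 37/40

37/40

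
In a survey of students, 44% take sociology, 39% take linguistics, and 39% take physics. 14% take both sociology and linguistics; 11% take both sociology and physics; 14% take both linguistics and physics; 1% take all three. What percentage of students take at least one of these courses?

84%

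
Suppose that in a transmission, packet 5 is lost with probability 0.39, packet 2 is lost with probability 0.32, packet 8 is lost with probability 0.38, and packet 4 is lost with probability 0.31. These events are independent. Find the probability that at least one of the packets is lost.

Independence gives P(none) = ∏(1 − pᵢ).
P(none) = (1 − 0.39) × (1 − 0.32) × (1 − 0.38) × (1 − 0.31) = 0.61 × 0.68 × 0.62 × 0.69 = 0.17745144
P(at least one) = 1 − 0.17745144 = 0.82254856

0.82254856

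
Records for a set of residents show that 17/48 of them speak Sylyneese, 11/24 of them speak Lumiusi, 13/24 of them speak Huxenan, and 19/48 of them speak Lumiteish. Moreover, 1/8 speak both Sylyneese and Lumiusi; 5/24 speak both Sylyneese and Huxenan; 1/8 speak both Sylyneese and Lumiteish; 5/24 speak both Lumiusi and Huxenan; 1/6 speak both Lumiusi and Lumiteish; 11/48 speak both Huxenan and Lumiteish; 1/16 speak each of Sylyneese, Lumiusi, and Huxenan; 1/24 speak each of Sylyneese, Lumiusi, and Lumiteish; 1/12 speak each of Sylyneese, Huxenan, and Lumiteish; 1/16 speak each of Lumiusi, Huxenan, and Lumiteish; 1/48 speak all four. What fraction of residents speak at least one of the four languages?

11/12

P(≥1) = 17/48 + 11/24 + 13/24 + 19/48 − 1/8 − 5/24 − 1/8 − 5/24 − 1/6 − 11/48 + 1/16 + 1/24 + 1/12 + 1/16 − 1/48 = 11/12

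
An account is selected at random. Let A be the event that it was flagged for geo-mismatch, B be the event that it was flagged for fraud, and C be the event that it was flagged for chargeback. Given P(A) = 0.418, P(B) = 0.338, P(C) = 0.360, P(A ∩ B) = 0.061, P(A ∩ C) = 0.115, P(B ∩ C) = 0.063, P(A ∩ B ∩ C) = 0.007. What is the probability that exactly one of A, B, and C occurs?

By inclusion–exclusion (exactly-one form):
P(exactly one) = 0.418 + 0.338 + 0.360 − 2·0.061 − 2·0.115 − 2·0.063 + 3·0.007 = 0.659

0.659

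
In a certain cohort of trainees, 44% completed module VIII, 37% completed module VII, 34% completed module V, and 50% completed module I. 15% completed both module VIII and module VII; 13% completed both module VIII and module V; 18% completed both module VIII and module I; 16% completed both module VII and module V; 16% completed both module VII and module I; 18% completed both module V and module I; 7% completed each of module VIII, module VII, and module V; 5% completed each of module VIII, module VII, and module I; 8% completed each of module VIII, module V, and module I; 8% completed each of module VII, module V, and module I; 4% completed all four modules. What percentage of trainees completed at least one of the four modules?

P(union) = 44 + 37 + 34 + 50 − 15 − 13 − 18 − 16 − 16 − 18 + 7 + 5 + 8 + 8 − 4 = 93%

93%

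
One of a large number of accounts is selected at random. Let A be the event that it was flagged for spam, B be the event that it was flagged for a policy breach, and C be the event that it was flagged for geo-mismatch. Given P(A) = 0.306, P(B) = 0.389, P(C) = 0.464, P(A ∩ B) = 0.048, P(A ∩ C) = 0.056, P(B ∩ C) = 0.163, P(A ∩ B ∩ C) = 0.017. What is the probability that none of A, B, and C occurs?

0.091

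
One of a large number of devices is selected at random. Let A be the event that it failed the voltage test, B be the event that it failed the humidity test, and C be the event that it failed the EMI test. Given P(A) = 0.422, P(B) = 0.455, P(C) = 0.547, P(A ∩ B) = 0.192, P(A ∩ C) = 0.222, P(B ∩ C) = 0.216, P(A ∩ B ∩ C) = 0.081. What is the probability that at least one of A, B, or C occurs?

Apply inclusion-exclusion:
P(A ∪ B ∪ C) = 0.422 + 0.455 + 0.547 − 0.192 − 0.222 − 0.216 + 0.081 = 0.875

0.875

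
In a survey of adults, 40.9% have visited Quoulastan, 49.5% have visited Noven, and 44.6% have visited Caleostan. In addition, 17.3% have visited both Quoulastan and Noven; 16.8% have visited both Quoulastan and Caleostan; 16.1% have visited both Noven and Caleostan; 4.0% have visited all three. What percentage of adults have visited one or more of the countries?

88.8%

P(union) = 40.9 + 49.5 + 44.6 − 17.3 − 16.8 − 16.1 + 4.0 = 88.8%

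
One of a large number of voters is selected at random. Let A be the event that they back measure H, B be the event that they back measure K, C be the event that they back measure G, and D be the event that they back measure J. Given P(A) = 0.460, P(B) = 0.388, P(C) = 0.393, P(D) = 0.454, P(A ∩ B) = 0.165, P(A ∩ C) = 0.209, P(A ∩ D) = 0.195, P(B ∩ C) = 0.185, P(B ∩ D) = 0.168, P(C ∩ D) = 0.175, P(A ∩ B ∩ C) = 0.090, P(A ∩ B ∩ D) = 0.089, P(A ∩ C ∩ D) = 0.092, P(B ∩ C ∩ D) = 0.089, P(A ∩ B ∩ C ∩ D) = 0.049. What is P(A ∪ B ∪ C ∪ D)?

P(A ∪ B ∪ C ∪ D) = 0.460 + 0.388 + 0.393 + 0.454 − 0.165 − 0.209 − 0.195 − 0.185 − 0.168 − 0.175 + 0.090 + 0.089 + 0.092 + 0.089 − 0.049 = 0.909

0.909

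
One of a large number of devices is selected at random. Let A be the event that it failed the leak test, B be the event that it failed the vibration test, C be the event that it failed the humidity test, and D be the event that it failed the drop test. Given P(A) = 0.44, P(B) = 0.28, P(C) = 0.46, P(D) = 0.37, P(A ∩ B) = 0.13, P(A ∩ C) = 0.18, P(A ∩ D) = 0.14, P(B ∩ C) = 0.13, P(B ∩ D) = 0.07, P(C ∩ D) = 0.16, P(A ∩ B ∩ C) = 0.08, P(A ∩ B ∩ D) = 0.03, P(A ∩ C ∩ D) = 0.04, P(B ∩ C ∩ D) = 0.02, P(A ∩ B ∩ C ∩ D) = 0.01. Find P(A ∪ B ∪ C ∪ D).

0.90

Apply inclusion-exclusion:
P(A ∪ B ∪ C ∪ D) = 0.44 + 0.28 + 0.46 + 0.37 − 0.13 − 0.18 − 0.14 − 0.13 − 0.07 − 0.16 + 0.08 + 0.03 + 0.04 + 0.02 − 0.01 = 0.90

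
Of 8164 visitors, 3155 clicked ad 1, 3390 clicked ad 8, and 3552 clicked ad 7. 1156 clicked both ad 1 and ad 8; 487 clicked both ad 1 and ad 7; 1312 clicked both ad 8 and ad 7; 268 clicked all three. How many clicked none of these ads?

754

By inclusion-exclusion,
N(≥1) = 3155 + 3390 + 3552 − 1156 − 487 − 1312 + 268 = 7410
None: 8164 − 7410 = 754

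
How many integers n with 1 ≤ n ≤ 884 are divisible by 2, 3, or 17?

606

Apply inclusion-exclusion:
floor(884/2) + floor(884/3) + floor(884/17) − floor(884/6) − floor(884/34) − floor(884/51) + floor(884/102) = 442 + 294 + 52 − 147 − 26 − 17 + 8 = 606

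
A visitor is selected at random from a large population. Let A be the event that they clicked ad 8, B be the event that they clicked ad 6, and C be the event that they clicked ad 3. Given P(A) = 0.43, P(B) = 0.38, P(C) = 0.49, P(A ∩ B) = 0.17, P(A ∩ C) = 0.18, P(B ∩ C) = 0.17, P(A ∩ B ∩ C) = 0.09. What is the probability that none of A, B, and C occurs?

P(A ∪ B ∪ C) = 0.43 + 0.38 + 0.49 − 0.17 − 0.18 − 0.17 + 0.09 = 0.87
P(none) = 1 − 0.87 = 0.13

0.13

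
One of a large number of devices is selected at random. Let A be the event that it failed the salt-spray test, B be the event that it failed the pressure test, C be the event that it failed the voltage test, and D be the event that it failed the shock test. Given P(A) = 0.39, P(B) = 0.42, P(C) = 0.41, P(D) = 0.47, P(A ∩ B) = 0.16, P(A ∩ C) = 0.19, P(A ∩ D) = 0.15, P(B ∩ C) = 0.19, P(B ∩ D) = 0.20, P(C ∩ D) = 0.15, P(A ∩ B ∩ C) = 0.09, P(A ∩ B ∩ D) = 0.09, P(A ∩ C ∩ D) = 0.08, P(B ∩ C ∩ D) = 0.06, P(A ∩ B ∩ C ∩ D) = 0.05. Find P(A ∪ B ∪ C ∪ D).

0.92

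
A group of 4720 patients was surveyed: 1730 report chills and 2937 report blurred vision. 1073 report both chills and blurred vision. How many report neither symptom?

1126

Inclusion–exclusion gives
N(≥1) = 1730 + 2937 − 1073 = 3594
None: 4720 − 3594 = 1126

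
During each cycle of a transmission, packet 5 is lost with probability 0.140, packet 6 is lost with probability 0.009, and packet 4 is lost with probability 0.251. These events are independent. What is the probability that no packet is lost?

0.63834274

Since the events are independent, P(none) is the product of the individual non-occurrence probabilities.
P(none) = (1 − 0.140) × (1 − 0.009) × (1 − 0.251) = 0.860 × 0.991 × 0.749 = 0.63834274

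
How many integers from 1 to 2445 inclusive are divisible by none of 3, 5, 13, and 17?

Inclusion–exclusion gives
floor(2445/3) + floor(2445/5) + floor(2445/13) + floor(2445/17) − floor(2445/15) − floor(2445/39) − floor(2445/51) − floor(2445/65) − floor(2445/85) − floor(2445/221) + floor(2445/195) + floor(2445/255) + floor(2445/663) + floor(2445/1105) − floor(2445/3315) = 815 + 489 + 188 + 143 − 163 − 62 − 47 − 37 − 28 − 11 + 12 + 9 + 3 + 2 − 0 = 1313
2445 − 1313 = 1132

1132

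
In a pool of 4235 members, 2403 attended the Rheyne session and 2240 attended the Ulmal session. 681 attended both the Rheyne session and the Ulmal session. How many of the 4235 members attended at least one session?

By inclusion–exclusion:
|union| = 2403 + 2240 − 681 = 3962

3962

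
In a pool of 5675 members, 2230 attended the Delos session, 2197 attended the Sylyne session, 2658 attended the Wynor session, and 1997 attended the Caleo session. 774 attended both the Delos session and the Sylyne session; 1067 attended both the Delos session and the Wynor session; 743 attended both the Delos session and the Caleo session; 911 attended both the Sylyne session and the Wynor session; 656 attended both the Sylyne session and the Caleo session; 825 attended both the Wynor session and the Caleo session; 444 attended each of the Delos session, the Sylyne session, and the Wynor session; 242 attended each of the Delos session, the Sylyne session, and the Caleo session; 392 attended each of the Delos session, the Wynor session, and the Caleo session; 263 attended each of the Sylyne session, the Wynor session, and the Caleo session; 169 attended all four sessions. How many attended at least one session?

5278

N(≥1) = 2230 + 2197 + 2658 + 1997 − 774 − 1067 − 743 − 911 − 656 − 825 + 444 + 242 + 392 + 263 − 169 = 5278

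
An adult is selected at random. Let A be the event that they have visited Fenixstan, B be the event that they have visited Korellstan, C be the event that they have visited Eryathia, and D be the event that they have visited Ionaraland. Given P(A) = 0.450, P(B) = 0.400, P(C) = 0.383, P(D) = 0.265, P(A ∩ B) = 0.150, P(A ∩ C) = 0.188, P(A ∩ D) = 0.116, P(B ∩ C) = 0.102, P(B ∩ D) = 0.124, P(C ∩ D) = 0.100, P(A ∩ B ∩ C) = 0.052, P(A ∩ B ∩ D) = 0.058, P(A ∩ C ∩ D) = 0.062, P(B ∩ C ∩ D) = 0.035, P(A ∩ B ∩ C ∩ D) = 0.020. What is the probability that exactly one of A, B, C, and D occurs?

0.479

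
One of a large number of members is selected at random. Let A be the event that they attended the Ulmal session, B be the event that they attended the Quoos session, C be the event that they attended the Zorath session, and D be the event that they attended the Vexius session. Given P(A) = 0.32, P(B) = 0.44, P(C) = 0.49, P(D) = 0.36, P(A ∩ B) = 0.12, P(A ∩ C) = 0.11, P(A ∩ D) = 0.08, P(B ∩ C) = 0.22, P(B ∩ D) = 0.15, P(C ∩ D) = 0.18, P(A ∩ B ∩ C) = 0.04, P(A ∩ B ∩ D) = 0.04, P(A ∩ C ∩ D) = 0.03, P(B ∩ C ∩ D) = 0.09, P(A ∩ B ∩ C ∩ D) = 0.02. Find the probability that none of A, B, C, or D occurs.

By inclusion-exclusion,
P(A ∪ B ∪ C ∪ D) = 0.32 + 0.44 + 0.49 + 0.36 − 0.12 − 0.11 − 0.08 − 0.22 − 0.15 − 0.18 + 0.04 + 0.04 + 0.03 + 0.09 − 0.02 = 0.93
P(none) = 1 − 0.93 = 0.07

0.07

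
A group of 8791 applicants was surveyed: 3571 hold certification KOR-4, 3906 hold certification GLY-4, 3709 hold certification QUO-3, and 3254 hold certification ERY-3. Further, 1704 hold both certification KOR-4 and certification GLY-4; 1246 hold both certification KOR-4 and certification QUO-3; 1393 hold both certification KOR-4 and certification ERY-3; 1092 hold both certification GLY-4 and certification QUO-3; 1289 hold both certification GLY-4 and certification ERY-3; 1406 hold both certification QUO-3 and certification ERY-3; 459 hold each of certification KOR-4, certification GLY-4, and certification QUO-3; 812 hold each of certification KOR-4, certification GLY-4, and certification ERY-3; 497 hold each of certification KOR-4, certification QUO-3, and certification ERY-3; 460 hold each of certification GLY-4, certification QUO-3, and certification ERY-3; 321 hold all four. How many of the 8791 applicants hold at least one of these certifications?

8217

N(≥1) = 3571 + 3906 + 3709 + 3254 − 1704 − 1246 − 1393 − 1092 − 1289 − 1406 + 459 + 812 + 497 + 460 − 321 = 8217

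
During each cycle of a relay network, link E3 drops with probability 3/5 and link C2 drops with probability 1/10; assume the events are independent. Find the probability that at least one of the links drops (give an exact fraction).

16/25

P(none) = (1 − 3/5) × (1 − 1/10) = 2/5 × 9/10 = 9/25
P(at least one) = 1 − 9/25 = 16/25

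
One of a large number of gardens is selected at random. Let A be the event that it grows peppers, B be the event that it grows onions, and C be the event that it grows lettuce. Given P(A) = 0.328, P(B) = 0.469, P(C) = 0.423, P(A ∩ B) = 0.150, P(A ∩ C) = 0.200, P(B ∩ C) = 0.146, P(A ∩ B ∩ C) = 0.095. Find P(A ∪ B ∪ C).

0.819

P(A ∪ B ∪ C) = 0.328 + 0.469 + 0.423 − 0.150 − 0.200 − 0.146 + 0.095 = 0.819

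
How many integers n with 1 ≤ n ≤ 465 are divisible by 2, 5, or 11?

Apply inclusion-exclusion:
232 + 93 + 42 − 46 − 21 − 8 + 4 = 296

296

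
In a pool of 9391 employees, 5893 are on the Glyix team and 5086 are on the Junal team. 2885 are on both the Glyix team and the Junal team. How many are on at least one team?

8094

By inclusion-exclusion,
N(≥1) = 5893 + 5086 − 2885 = 8094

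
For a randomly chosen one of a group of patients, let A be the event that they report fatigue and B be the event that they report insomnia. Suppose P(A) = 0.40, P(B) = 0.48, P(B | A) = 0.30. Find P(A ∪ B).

0.76

P(A ∩ B) = P(A)·P(B|A) = 0.40 × 0.30 = 0.12
P(A ∪ B) = 0.40 + 0.48 − 0.12 = 0.76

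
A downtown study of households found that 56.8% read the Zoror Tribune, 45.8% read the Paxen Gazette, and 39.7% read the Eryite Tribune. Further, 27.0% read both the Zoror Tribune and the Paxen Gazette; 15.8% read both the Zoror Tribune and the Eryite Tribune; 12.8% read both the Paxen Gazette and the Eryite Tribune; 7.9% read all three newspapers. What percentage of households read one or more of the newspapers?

94.6%

By inclusion-exclusion,
P(at least one) = 56.8 + 45.8 + 39.7 − 27.0 − 15.8 − 12.8 + 7.9 = 94.6%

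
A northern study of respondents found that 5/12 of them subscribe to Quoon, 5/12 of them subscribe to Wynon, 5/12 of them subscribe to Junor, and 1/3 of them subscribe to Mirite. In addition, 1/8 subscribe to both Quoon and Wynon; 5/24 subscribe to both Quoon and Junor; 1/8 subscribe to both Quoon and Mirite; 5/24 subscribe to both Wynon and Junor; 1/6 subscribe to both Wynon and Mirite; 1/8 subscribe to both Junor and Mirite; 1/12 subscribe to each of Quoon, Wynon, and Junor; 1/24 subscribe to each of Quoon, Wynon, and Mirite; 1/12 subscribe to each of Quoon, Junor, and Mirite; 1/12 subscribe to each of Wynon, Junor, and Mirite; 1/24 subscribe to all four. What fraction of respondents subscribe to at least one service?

7/8

Using inclusion–exclusion:
P(at least one) = 5/12 + 5/12 + 5/12 + 1/3 − 1/8 − 5/24 − 1/8 − 5/24 − 1/6 − 1/8 + 1/12 + 1/24 + 1/12 + 1/12 − 1/24 = 7/8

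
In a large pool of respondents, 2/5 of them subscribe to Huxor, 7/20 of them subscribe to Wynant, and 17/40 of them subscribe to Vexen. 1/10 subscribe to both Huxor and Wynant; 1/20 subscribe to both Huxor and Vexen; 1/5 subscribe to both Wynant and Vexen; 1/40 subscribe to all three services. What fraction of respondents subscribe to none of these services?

P(≥1) = 2/5 + 7/20 + 17/40 − 1/10 − 1/20 − 1/5 + 1/40 = 17/20
P(none) = 1 − 17/20 = 3/20

3/20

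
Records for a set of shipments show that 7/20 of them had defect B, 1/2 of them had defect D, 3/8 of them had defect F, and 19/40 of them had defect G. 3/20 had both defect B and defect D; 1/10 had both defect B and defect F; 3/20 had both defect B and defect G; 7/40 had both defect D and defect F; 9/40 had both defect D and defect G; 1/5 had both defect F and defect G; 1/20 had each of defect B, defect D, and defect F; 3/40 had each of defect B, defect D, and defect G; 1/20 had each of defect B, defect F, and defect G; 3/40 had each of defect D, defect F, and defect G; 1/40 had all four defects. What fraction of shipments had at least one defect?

37/40

P(union) = 7/20 + 1/2 + 3/8 + 19/40 − 3/20 − 1/10 − 3/20 − 7/40 − 9/40 − 1/5 + 1/20 + 3/40 + 1/20 + 3/40 − 1/40 = 37/40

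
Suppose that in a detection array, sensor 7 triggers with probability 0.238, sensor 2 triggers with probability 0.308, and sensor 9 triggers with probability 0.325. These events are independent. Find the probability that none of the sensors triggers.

P(none) = (1 − 0.238) × (1 − 0.308) × (1 − 0.325) = 0.762 × 0.692 × 0.675 = 0.3559302

0.3559302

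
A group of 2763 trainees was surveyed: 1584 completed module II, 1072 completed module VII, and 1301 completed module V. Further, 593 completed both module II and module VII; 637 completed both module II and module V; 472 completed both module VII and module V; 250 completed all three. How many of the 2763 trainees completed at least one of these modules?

2505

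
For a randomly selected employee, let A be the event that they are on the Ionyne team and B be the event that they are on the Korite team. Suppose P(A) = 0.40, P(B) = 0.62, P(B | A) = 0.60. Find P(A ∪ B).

0.78

P(A ∩ B) = P(A)·P(B|A) = 0.40 × 0.60 = 0.24
P(A ∪ B) = 0.40 + 0.62 − 0.24 = 0.78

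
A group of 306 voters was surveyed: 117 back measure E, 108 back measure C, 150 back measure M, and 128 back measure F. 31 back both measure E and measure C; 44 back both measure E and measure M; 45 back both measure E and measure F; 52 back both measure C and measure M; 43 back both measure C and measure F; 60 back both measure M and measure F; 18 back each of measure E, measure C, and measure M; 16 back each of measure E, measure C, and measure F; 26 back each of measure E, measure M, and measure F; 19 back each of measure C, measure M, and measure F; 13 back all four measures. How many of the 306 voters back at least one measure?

294

|union| = 117 + 108 + 150 + 128 − 31 − 44 − 45 − 52 − 43 − 60 + 18 + 16 + 26 + 19 − 13 = 294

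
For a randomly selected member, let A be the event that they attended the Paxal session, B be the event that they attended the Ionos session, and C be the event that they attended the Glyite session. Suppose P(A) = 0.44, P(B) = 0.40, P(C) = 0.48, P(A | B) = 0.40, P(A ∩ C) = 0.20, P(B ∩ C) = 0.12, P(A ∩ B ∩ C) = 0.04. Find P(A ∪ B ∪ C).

0.88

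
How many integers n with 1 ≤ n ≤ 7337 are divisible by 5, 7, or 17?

Apply inclusion-exclusion:
1467 + 1048 + 431 − 209 − 86 − 61 + 12 = 2602

2602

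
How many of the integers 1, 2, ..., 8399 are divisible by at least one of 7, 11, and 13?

2357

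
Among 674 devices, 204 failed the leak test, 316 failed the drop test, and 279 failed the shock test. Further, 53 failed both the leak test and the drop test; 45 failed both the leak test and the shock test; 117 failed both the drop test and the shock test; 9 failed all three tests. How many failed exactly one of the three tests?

396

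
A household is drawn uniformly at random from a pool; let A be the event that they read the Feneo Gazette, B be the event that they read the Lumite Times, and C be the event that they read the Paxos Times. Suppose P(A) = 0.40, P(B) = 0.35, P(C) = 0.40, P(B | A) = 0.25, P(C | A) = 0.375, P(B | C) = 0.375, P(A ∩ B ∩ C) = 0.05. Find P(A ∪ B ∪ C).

P(A ∩ B) = P(A)·P(B|A) = 0.40 × 0.25 = 0.10
P(A ∩ C) = P(A)·P(C|A) = 0.40 × 0.375 = 0.15
P(B ∩ C) = P(C)·P(B|C) = 0.40 × 0.375 = 0.15
P(A ∪ B ∪ C) = 0.40 + 0.35 + 0.40 − 0.10 − 0.15 − 0.15 + 0.05 = 0.80

0.80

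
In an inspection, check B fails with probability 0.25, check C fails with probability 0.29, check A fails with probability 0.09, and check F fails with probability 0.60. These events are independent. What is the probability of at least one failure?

P(none) = (1 − 0.25) × (1 − 0.29) × (1 − 0.09) × (1 − 0.60) = 0.75 × 0.71 × 0.91 × 0.40 = 0.19383
P(at least one) = 1 − 0.19383 = 0.80617

0.80617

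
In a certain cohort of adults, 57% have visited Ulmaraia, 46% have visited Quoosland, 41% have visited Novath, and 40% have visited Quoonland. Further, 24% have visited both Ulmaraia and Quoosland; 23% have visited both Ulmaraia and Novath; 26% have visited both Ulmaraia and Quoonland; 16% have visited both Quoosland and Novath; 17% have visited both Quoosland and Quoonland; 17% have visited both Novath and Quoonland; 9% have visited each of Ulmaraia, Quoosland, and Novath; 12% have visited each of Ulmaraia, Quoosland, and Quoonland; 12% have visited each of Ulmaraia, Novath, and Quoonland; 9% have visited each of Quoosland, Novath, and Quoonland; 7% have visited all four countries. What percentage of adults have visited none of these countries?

P(≥1) = 57 + 46 + 41 + 40 − 24 − 23 − 26 − 16 − 17 − 17 + 9 + 12 + 12 + 9 − 7 = 96%
P(none) = 100% − 96% = 4%

4%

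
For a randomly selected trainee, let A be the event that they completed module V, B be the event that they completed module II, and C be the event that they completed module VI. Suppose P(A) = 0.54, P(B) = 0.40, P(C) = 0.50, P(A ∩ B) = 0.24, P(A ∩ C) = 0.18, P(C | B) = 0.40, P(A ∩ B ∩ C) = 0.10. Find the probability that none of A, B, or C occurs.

0.04

P(B ∩ C) = P(B)·P(C|B) = 0.40 × 0.40 = 0.16
P(A ∪ B ∪ C) = 0.54 + 0.40 + 0.50 − 0.24 − 0.18 − 0.16 + 0.10 = 0.96
P(none) = 1 − 0.96 = 0.04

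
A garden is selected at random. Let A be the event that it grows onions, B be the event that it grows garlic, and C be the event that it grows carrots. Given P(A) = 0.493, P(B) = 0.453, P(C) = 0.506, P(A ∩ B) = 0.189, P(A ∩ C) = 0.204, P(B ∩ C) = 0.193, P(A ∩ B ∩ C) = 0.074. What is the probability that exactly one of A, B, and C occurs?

P(exactly one) = 0.493 + 0.453 + 0.506 − 2·0.189 − 2·0.204 − 2·0.193 + 3·0.074 = 0.502

0.502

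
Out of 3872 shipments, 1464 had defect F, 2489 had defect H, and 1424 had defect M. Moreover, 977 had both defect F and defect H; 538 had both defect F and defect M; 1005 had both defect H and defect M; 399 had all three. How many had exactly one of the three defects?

1534

N(exactly one) = 1464 + 2489 + 1424 − 2·977 − 2·538 − 2·1005 + 3·399 = 1534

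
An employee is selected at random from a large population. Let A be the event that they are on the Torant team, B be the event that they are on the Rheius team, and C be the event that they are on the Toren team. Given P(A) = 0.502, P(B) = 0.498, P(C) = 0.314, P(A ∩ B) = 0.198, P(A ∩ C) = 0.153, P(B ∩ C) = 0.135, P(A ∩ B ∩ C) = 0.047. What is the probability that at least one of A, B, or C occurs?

0.875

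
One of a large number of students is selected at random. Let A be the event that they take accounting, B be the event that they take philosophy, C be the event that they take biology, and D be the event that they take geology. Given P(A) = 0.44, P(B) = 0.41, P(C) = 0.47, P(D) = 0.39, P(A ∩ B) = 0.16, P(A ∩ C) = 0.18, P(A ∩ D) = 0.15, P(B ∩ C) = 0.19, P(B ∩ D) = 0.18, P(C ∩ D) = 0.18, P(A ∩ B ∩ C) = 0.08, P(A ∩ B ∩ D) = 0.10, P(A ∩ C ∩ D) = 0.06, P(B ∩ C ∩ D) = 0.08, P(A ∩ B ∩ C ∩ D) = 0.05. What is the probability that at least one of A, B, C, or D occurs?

P(A ∪ B ∪ C ∪ D) = 0.44 + 0.41 + 0.47 + 0.39 − 0.16 − 0.18 − 0.15 − 0.19 − 0.18 − 0.18 + 0.08 + 0.10 + 0.06 + 0.08 − 0.05 = 0.94

0.94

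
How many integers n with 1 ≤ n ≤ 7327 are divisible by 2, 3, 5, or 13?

5524

floor(7327/2) + floor(7327/3) + floor(7327/5) + floor(7327/13) − floor(7327/6) − floor(7327/10) − floor(7327/26) − floor(7327/15) − floor(7327/39) − floor(7327/65) + floor(7327/30) + floor(7327/78) + floor(7327/130) + floor(7327/195) − floor(7327/390) = 3663 + 2442 + 1465 + 563 − 1221 − 732 − 281 − 488 − 187 − 112 + 244 + 93 + 56 + 37 − 18 = 5524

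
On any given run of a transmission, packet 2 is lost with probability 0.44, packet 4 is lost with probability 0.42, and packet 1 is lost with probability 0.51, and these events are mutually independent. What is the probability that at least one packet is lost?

0.840848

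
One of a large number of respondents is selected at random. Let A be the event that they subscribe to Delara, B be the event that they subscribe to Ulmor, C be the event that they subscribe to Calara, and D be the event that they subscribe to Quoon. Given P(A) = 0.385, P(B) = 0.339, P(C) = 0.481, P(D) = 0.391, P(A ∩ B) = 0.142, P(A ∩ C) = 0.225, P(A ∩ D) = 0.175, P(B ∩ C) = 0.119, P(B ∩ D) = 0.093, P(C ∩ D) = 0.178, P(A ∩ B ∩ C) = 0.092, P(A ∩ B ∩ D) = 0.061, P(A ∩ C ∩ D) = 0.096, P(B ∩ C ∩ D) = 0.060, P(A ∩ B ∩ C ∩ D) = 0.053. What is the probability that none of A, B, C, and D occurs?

0.080

By inclusion-exclusion,
P(A ∪ B ∪ C ∪ D) = 0.385 + 0.339 + 0.481 + 0.391 − 0.142 − 0.225 − 0.175 − 0.119 − 0.093 − 0.178 + 0.092 + 0.061 + 0.096 + 0.060 − 0.053 = 0.920
P(none) = 1 − 0.920 = 0.080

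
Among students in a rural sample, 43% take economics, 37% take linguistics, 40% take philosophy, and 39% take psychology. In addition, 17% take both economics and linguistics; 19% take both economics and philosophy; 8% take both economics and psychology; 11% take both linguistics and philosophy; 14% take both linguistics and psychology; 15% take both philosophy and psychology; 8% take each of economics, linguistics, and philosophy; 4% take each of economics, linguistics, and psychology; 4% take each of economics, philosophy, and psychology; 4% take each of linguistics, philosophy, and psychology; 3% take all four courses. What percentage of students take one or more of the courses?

92%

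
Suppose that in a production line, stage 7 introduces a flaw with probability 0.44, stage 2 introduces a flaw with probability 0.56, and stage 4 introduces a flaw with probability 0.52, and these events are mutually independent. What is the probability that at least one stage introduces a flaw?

0.881728

P(none) = (1 − 0.44) × (1 − 0.56) × (1 − 0.52) = 0.56 × 0.44 × 0.48 = 0.118272
P(at least one) = 1 − 0.118272 = 0.881728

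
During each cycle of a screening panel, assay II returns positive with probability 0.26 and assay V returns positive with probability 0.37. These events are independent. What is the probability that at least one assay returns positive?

P(none) = (1 − 0.26) × (1 − 0.37) = 0.74 × 0.63 = 0.4662
P(at least one) = 1 − 0.4662 = 0.5338

0.5338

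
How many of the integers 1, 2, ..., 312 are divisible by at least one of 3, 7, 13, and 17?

157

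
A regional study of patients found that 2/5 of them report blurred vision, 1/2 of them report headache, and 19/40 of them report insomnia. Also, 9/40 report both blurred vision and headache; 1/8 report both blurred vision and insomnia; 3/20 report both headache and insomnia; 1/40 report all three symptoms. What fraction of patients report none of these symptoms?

1/10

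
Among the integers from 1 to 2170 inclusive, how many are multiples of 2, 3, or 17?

⌊2170/2⌋ + ⌊2170/3⌋ + ⌊2170/17⌋ − ⌊2170/6⌋ − ⌊2170/34⌋ − ⌊2170/51⌋ + ⌊2170/102⌋ = 1085 + 723 + 127 − 361 − 63 − 42 + 21 = 1490

1490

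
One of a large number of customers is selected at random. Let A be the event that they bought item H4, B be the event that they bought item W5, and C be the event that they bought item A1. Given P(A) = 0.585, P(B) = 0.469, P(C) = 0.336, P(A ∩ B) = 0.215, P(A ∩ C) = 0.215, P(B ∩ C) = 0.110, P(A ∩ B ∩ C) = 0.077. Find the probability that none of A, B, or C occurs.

0.073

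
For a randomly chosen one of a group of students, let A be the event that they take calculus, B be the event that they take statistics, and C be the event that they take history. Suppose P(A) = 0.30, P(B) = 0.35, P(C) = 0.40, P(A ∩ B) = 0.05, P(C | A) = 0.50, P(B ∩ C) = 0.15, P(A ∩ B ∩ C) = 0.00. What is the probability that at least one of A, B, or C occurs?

P(A ∩ C) = P(A)·P(C|A) = 0.30 × 0.50 = 0.15
P(A ∪ B ∪ C) = 0.30 + 0.35 + 0.40 − 0.05 − 0.15 − 0.15 + 0.00 = 0.70

0.70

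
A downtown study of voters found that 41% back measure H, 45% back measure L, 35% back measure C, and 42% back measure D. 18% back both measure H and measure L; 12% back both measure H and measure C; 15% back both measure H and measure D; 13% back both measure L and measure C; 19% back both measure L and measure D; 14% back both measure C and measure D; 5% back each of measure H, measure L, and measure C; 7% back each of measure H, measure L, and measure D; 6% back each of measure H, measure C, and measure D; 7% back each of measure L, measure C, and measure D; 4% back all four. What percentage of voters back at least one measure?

P(≥1) = 41 + 45 + 35 + 42 − 18 − 12 − 15 − 13 − 19 − 14 + 5 + 7 + 6 + 7 − 4 = 93%

93%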